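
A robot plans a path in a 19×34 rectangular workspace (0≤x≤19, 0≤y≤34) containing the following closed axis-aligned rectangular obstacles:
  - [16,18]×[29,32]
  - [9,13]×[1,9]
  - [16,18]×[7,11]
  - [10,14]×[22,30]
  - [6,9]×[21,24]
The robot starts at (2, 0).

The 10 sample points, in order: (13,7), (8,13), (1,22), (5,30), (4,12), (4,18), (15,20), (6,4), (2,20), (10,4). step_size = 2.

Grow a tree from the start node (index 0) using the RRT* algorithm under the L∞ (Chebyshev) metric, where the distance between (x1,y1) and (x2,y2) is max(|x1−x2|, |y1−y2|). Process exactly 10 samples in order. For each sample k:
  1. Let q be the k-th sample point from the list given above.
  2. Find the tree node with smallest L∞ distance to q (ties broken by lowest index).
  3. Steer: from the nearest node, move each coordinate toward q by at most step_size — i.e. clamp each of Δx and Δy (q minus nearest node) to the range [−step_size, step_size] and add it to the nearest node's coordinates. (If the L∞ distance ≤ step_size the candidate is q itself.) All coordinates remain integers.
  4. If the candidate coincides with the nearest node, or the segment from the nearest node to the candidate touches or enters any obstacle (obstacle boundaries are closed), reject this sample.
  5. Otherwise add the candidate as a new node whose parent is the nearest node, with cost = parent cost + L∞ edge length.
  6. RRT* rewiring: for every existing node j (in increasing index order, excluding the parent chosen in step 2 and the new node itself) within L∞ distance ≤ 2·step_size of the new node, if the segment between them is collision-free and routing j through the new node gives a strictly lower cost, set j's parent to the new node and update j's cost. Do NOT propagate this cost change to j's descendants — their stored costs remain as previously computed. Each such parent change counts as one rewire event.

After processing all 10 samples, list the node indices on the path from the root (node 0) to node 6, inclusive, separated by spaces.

1. q=(13,7) nearest=0 d=11 new=(4,2) → add node 1 parent=0 cost=2
2. q=(8,13) nearest=1 d=11 new=(6,4) → add node 2 parent=1 cost=4
3. q=(1,22) nearest=2 d=18 new=(4,6) → add node 3 parent=2 cost=6
4. q=(5,30) nearest=3 d=24 new=(5,8) → add node 4 parent=3 cost=8
5. q=(4,12) nearest=4 d=4 new=(4,10) → add node 5 parent=4 cost=10
6. q=(4,18) nearest=5 d=8 new=(4,12) → add node 6 parent=5 cost=12
7. q=(15,20) nearest=5 d=11 new=(6,12) → add node 7 parent=5 cost=12
8. q=(6,4) nearest=2 d=0 → coincident, reject
9. q=(2,20) nearest=6 d=8 new=(2,14) → add node 8 parent=6 cost=14
10. q=(10,4) nearest=2 d=4 new=(8,4) → add node 9 parent=2 cost=6

Path: 0 1 2 3 4 5 6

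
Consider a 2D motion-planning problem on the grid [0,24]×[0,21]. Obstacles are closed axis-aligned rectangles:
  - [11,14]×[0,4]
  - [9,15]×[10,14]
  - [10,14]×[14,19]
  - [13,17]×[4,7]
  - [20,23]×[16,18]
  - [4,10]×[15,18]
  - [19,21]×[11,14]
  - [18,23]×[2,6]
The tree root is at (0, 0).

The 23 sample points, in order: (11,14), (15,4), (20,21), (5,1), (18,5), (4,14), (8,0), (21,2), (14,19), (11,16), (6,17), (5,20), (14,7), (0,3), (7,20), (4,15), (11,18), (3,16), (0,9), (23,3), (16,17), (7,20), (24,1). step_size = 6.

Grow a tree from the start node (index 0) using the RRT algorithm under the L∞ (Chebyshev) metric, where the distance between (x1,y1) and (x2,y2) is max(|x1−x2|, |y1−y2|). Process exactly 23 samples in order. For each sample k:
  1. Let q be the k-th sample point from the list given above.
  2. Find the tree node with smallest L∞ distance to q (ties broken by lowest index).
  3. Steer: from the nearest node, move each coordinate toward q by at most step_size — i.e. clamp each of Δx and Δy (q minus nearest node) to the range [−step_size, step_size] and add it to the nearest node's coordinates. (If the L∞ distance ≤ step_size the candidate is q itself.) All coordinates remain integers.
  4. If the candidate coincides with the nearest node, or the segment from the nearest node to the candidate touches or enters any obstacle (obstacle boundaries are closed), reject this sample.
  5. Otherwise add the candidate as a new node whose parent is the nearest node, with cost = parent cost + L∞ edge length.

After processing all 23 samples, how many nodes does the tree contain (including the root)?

1. q=(11,14) nearest=0 d=14 new=(6,6) → add node 1 parent=0 cost=6
2. q=(15,4) nearest=1 d=9 new=(12,4) → blocked by [11,14]×[0,4], reject
3. q=(20,21) nearest=1 d=15 new=(12,12) → blocked by [9,15]×[10,14], reject
4. q=(5,1) nearest=0 d=5 new=(5,1) → add node 2 parent=0 cost=5
5. q=(18,5) nearest=1 d=12 new=(12,5) → add node 3 parent=1 cost=12
6. q=(4,14) nearest=1 d=8 new=(4,12) → add node 4 parent=1 cost=12
7. q=(8,0) nearest=2 d=3 new=(8,0) → add node 5 parent=2 cost=8
8. q=(21,2) nearest=3 d=9 new=(18,2) → blocked by [11,14]×[0,4], reject
9. q=(14,19) nearest=4 d=10 new=(10,18) → blocked by [10,14]×[14,19], reject
10. q=(11,16) nearest=4 d=7 new=(10,16) → blocked by [10,14]×[14,19], reject
11. q=(6,17) nearest=4 d=5 new=(6,17) → blocked by [4,10]×[15,18], reject
12. q=(5,20) nearest=4 d=8 new=(5,18) → blocked by [4,10]×[15,18], reject
13. q=(14,7) nearest=3 d=2 new=(14,7) → blocked by [13,17]×[4,7], reject
14. q=(0,3) nearest=0 d=3 new=(0,3) → add node 6 parent=0 cost=3
15. q=(7,20) nearest=4 d=8 new=(7,18) → blocked by [4,10]×[15,18], reject
16. q=(4,15) nearest=4 d=3 new=(4,15) → blocked by [4,10]×[15,18], reject
17. q=(11,18) nearest=4 d=7 new=(10,18) → blocked by [10,14]×[14,19], reject
18. q=(3,16) nearest=4 d=4 new=(3,16) → add node 7 parent=4 cost=16
19. q=(0,9) nearest=4 d=4 new=(0,9) → add node 8 parent=4 cost=16
20. q=(23,3) nearest=3 d=11 new=(18,3) → blocked by [13,17]×[4,7], reject
21. q=(16,17) nearest=1 d=11 new=(12,12) → blocked by [9,15]×[10,14], reject
22. q=(7,20) nearest=7 d=4 new=(7,20) → blocked by [4,10]×[15,18], reject
23. q=(24,1) nearest=3 d=12 new=(18,1) → blocked by [11,14]×[0,4], reject

Node count: 9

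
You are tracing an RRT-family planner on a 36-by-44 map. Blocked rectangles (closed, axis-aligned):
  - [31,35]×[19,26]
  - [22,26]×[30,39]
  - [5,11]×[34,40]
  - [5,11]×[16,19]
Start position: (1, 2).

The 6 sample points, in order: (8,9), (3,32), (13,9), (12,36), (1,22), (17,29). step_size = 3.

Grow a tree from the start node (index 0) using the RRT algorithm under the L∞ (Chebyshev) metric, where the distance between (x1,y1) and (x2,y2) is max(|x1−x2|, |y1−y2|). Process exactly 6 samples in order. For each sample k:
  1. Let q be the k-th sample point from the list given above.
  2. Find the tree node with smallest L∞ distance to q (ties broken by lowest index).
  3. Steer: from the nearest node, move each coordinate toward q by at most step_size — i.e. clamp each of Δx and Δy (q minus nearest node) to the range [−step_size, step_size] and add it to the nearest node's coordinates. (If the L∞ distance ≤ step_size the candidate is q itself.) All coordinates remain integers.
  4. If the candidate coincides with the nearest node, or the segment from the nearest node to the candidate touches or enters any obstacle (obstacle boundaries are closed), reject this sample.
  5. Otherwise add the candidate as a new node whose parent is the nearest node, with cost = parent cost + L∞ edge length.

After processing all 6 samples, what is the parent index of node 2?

1. q=(8,9) nearest=0 d=7 new=(4,5) → add node 1 parent=0 cost=3
2. q=(3,32) nearest=1 d=27 new=(3,8) → add node 2 parent=1 cost=6
3. q=(13,9) nearest=1 d=9 new=(7,8) → add node 3 parent=1 cost=6
4. q=(12,36) nearest=2 d=28 new=(6,11) → add node 4 parent=2 cost=9
5. q=(1,22) nearest=4 d=11 new=(3,14) → add node 5 parent=4 cost=12
6. q=(17,29) nearest=5 d=15 new=(6,17) → blocked by [5,11]×[16,19], reject

Parent of node 2: 1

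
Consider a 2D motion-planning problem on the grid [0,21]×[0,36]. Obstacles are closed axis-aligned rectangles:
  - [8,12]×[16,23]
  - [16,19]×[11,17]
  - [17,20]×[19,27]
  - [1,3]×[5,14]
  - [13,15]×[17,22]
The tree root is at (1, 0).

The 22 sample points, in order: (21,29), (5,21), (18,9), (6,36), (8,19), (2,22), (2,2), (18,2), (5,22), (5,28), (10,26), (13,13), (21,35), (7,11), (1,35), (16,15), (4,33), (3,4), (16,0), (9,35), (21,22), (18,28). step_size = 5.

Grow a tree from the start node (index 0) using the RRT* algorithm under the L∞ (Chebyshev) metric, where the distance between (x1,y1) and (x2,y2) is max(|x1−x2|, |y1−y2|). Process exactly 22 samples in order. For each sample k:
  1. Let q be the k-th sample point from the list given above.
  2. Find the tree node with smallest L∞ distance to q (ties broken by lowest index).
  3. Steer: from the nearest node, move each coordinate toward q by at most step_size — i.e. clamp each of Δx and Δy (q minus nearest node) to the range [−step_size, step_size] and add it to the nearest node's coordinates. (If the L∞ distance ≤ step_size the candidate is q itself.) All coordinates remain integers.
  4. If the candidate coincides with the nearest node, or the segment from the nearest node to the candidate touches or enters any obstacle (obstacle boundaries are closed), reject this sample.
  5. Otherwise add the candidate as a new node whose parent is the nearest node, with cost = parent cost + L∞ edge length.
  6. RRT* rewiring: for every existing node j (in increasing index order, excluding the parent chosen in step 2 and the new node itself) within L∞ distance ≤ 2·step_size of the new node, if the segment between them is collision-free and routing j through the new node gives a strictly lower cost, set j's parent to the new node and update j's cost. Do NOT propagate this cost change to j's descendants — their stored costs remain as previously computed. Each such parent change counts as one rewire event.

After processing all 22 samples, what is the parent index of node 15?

1. q=(21,29) nearest=0 d=29 new=(6,5) → add node 1 parent=0 cost=5
2. q=(5,21) nearest=1 d=16 new=(5,10) → add node 2 parent=1 cost=10
3. q=(18,9) nearest=1 d=12 new=(11,9) → add node 3 parent=1 cost=10
4. q=(6,36) nearest=2 d=26 new=(6,15) → add node 4 parent=2 cost=15
5. q=(8,19) nearest=4 d=4 new=(8,19) → blocked by [8,12]×[16,23], reject
6. q=(2,22) nearest=4 d=7 new=(2,20) → add node 5 parent=4 cost=20
7. q=(2,2) nearest=0 d=2 new=(2,2) → add node 6 parent=0 cost=2
8. q=(18,2) nearest=3 d=7 new=(16,4) → add node 7 parent=3 cost=15
9. q=(5,22) nearest=5 d=3 new=(5,22) → add node 8 parent=5 cost=23
10. q=(5,28) nearest=8 d=6 new=(5,27) → add node 9 parent=8 cost=28
11. q=(10,26) nearest=8 d=5 new=(10,26) → add node 10 parent=8 cost=28
12. q=(13,13) nearest=3 d=4 new=(13,13) → add node 11 parent=3 cost=14
13. q=(21,35) nearest=10 d=11 new=(15,31) → add node 12 parent=10 cost=33
14. q=(7,11) nearest=2 d=2 new=(7,11) → add node 13 parent=2 cost=12
15. q=(1,35) nearest=9 d=8 new=(1,32) → add node 14 parent=9 cost=33
16. q=(16,15) nearest=11 d=3 new=(16,15) → blocked by [16,19]×[11,17], reject
17. q=(4,33) nearest=14 d=3 new=(4,33) → add node 15 parent=14 cost=36
18. q=(3,4) nearest=6 d=2 new=(3,4) → add node 16 parent=6 cost=4; rewire 13→16 (11<12)
19. q=(16,0) nearest=7 d=4 new=(16,0) → add node 17 parent=7 cost=19
20. q=(9,35) nearest=15 d=5 new=(9,35) → add node 18 parent=15 cost=41
21. q=(21,22) nearest=11 d=9 new=(18,18) → blocked by [16,19]×[11,17], reject
22. q=(18,28) nearest=12 d=3 new=(18,28) → add node 19 parent=12 cost=36

Parent of node 15: 14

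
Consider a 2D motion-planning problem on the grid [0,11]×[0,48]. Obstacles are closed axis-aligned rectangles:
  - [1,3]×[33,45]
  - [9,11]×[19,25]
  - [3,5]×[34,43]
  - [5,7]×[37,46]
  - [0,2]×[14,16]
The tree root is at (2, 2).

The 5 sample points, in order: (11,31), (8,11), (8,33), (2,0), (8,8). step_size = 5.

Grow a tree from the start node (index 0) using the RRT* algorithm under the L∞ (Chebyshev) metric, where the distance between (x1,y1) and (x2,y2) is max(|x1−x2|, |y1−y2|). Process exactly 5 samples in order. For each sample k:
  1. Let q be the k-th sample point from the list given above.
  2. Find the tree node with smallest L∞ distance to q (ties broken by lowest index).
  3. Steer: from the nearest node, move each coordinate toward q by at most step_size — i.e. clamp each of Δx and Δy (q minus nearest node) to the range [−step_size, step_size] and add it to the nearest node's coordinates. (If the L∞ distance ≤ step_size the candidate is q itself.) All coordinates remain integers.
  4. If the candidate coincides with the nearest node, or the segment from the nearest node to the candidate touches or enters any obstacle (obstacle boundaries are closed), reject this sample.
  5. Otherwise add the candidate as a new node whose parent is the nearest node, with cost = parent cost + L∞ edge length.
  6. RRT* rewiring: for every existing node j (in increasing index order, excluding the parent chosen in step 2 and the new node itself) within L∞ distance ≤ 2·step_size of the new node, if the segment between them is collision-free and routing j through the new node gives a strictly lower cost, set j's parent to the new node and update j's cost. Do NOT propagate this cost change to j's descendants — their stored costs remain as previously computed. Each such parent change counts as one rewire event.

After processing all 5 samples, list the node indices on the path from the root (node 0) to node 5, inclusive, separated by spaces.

Path: 0 1 5

1. q=(11,31) nearest=0 d=29 new=(7,7) → add node 1 parent=0 cost=5
2. q=(8,11) nearest=1 d=4 new=(8,11) → add node 2 parent=1 cost=9
3. q=(8,33) nearest=2 d=22 new=(8,16) → add node 3 parent=2 cost=14
4. q=(2,0) nearest=0 d=2 new=(2,0) → add node 4 parent=0 cost=2
5. q=(8,8) nearest=1 d=1 new=(8,8) → add node 5 parent=1 cost=6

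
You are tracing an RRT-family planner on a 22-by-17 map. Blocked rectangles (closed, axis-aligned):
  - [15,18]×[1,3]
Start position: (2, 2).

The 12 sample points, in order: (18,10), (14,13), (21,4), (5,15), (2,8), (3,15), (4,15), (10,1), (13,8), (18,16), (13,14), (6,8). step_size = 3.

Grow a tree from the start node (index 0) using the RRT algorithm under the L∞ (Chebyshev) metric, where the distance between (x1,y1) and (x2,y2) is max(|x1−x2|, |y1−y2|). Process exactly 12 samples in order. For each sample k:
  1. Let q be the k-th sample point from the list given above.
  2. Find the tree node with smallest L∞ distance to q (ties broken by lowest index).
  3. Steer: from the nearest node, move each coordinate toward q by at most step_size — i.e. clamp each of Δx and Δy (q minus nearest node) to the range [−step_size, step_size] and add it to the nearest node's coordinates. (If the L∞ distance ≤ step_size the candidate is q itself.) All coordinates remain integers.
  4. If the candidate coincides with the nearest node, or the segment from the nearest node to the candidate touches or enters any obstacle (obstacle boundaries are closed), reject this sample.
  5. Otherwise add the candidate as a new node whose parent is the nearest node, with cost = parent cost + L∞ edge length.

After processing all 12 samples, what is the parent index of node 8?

1. q=(18,10) nearest=0 d=16 new=(5,5) → add node 1 parent=0 cost=3
2. q=(14,13) nearest=1 d=9 new=(8,8) → add node 2 parent=1 cost=6
3. q=(21,4) nearest=2 d=13 new=(11,5) → add node 3 parent=2 cost=9
4. q=(5,15) nearest=2 d=7 new=(5,11) → add node 4 parent=2 cost=9
5. q=(2,8) nearest=1 d=3 new=(2,8) → add node 5 parent=1 cost=6
6. q=(3,15) nearest=4 d=4 new=(3,14) → add node 6 parent=4 cost=12
7. q=(4,15) nearest=6 d=1 new=(4,15) → add node 7 parent=6 cost=13
8. q=(10,1) nearest=3 d=4 new=(10,2) → add node 8 parent=3 cost=12
9. q=(13,8) nearest=3 d=3 new=(13,8) → add node 9 parent=3 cost=12
10. q=(18,16) nearest=9 d=8 new=(16,11) → add node 10 parent=9 cost=15
11. q=(13,14) nearest=10 d=3 new=(13,14) → add node 11 parent=10 cost=18
12. q=(6,8) nearest=2 d=2 new=(6,8) → add node 12 parent=2 cost=8

Parent of node 8: 3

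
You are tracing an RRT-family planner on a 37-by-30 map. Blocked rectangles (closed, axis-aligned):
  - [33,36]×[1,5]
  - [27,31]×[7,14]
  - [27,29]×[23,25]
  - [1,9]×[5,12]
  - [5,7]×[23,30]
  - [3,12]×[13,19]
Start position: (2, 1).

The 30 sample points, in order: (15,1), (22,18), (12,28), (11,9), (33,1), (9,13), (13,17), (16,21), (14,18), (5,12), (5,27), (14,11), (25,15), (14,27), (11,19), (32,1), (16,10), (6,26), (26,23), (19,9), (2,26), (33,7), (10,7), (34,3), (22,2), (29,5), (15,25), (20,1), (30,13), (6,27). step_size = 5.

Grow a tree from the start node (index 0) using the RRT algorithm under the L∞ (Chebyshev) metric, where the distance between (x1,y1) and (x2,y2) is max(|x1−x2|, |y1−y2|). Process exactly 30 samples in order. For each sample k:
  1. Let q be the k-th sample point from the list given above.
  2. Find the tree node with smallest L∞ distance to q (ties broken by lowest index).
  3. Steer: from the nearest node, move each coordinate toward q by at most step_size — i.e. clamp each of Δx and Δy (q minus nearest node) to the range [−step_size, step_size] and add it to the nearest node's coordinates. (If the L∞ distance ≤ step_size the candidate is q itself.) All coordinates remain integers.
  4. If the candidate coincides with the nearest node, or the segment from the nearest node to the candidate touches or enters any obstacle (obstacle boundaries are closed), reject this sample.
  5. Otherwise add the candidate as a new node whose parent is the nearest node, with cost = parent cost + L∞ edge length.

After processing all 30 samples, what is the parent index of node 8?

1. q=(15,1) nearest=0 d=13 new=(7,1) → add node 1 parent=0 cost=5
2. q=(22,18) nearest=1 d=17 new=(12,6) → add node 2 parent=1 cost=10
3. q=(12,28) nearest=2 d=22 new=(12,11) → add node 3 parent=2 cost=15
4. q=(11,9) nearest=3 d=2 new=(11,9) → add node 4 parent=3 cost=17
5. q=(33,1) nearest=2 d=21 new=(17,1) → add node 5 parent=2 cost=15
6. q=(9,13) nearest=3 d=3 new=(9,13) → blocked by [3,12]×[13,19], reject
7. q=(13,17) nearest=3 d=6 new=(13,16) → add node 6 parent=3 cost=20
8. q=(16,21) nearest=6 d=5 new=(16,21) → add node 7 parent=6 cost=25
9. q=(14,18) nearest=6 d=2 new=(14,18) → add node 8 parent=6 cost=22
10. q=(5,12) nearest=4 d=6 new=(6,12) → blocked by [1,9]×[5,12], reject
11. q=(5,27) nearest=8 d=9 new=(9,23) → add node 9 parent=8 cost=27
12. q=(14,11) nearest=3 d=2 new=(14,11) → add node 10 parent=3 cost=17
13. q=(25,15) nearest=7 d=9 new=(21,16) → add node 11 parent=7 cost=30
14. q=(14,27) nearest=9 d=5 new=(14,27) → add node 12 parent=9 cost=32
15. q=(11,19) nearest=6 d=3 new=(11,19) → blocked by [3,12]×[13,19], reject
16. q=(32,1) nearest=5 d=15 new=(22,1) → add node 13 parent=5 cost=20
17. q=(16,10) nearest=10 d=2 new=(16,10) → add node 14 parent=10 cost=19
18. q=(6,26) nearest=9 d=3 new=(6,26) → blocked by [5,7]×[23,30], reject
19. q=(26,23) nearest=11 d=7 new=(26,21) → add node 15 parent=11 cost=35
20. q=(19,9) nearest=14 d=3 new=(19,9) → add node 16 parent=14 cost=22
21. q=(2,26) nearest=9 d=7 new=(4,26) → blocked by [5,7]×[23,30], reject
22. q=(33,7) nearest=13 d=11 new=(27,6) → add node 17 parent=13 cost=25
23. q=(10,7) nearest=2 d=2 new=(10,7) → add node 18 parent=2 cost=12
24. q=(34,3) nearest=17 d=7 new=(32,3) → add node 19 parent=17 cost=30
25. q=(22,2) nearest=13 d=1 new=(22,2) → add node 20 parent=13 cost=21
26. q=(29,5) nearest=17 d=2 new=(29,5) → add node 21 parent=17 cost=27
27. q=(15,25) nearest=12 d=2 new=(15,25) → add node 22 parent=12 cost=34
28. q=(20,1) nearest=13 d=2 new=(20,1) → add node 23 parent=13 cost=22
29. q=(30,13) nearest=17 d=7 new=(30,11) → blocked by [27,31]×[7,14], reject
30. q=(6,27) nearest=9 d=4 new=(6,27) → blocked by [5,7]×[23,30], reject

Parent of node 8: 6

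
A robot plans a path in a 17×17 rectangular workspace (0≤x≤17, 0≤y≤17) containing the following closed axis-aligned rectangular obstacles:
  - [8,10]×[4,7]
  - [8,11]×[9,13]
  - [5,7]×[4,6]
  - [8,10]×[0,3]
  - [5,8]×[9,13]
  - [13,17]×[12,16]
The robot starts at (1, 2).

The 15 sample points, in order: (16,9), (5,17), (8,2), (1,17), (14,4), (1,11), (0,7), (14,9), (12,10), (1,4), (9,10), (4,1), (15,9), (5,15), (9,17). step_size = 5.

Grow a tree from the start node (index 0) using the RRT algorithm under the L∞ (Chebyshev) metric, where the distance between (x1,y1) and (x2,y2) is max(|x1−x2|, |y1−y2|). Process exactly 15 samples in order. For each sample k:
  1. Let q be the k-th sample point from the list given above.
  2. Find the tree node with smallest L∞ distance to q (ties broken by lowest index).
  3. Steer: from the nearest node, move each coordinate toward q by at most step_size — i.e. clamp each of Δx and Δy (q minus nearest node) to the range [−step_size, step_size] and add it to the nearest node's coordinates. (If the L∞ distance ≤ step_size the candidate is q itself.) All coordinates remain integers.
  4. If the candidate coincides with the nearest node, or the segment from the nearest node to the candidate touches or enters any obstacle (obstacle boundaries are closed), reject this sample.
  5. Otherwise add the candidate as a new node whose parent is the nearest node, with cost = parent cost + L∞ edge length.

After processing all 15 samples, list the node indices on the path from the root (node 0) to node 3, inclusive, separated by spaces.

1. q=(16,9) nearest=0 d=15 new=(6,7) → blocked by [5,7]×[4,6], reject
2. q=(5,17) nearest=0 d=15 new=(5,7) → add node 1 parent=0 cost=5
3. q=(8,2) nearest=1 d=5 new=(8,2) → blocked by [5,7]×[4,6], reject
4. q=(1,17) nearest=1 d=10 new=(1,12) → add node 2 parent=1 cost=10
5. q=(14,4) nearest=1 d=9 new=(10,4) → blocked by [8,10]×[4,7], reject
6. q=(1,11) nearest=2 d=1 new=(1,11) → add node 3 parent=2 cost=11
7. q=(0,7) nearest=3 d=4 new=(0,7) → add node 4 parent=3 cost=15
8. q=(14,9) nearest=1 d=9 new=(10,9) → blocked by [8,11]×[9,13], reject
9. q=(12,10) nearest=1 d=7 new=(10,10) → blocked by [8,11]×[9,13], reject
10. q=(1,4) nearest=0 d=2 new=(1,4) → add node 5 parent=0 cost=2
11. q=(9,10) nearest=1 d=4 new=(9,10) → blocked by [8,11]×[9,13], reject
12. q=(4,1) nearest=0 d=3 new=(4,1) → add node 6 parent=0 cost=3
13. q=(15,9) nearest=1 d=10 new=(10,9) → blocked by [8,11]×[9,13], reject
14. q=(5,15) nearest=2 d=4 new=(5,15) → add node 7 parent=2 cost=14
15. q=(9,17) nearest=7 d=4 new=(9,17) → add node 8 parent=7 cost=18

Path: 0 1 2 3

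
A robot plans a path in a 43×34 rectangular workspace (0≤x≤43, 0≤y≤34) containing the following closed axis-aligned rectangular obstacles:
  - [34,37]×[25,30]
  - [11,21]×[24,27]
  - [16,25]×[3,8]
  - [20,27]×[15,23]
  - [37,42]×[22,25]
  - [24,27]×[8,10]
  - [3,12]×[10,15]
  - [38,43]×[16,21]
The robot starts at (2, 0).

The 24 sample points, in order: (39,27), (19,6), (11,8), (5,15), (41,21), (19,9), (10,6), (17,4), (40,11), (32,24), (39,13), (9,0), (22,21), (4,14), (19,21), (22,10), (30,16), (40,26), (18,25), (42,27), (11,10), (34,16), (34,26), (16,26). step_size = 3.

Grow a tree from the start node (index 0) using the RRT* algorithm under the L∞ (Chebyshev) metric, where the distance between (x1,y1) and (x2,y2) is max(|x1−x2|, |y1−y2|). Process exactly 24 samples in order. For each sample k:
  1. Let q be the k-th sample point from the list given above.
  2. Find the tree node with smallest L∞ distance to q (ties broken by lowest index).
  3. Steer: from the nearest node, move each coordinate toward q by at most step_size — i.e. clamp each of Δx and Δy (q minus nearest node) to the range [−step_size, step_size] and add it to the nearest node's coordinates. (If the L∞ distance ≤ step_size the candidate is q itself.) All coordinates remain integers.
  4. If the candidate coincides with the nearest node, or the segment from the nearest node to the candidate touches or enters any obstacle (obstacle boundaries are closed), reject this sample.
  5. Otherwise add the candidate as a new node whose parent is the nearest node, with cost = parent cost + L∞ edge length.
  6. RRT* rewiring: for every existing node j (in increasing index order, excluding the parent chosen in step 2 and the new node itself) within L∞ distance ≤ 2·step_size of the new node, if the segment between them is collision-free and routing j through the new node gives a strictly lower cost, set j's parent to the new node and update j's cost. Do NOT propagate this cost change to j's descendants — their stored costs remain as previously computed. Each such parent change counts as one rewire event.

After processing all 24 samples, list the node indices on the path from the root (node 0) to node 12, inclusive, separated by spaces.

Path: 0 1 2 3 4 5 7 8 9 12

1. q=(39,27) nearest=0 d=37 new=(5,3) → add node 1 parent=0 cost=3
2. q=(19,6) nearest=1 d=14 new=(8,6) → add node 2 parent=1 cost=6
3. q=(11,8) nearest=2 d=3 new=(11,8) → add node 3 parent=2 cost=9
4. q=(5,15) nearest=3 d=7 new=(8,11) → blocked by [3,12]×[10,15], reject
5. q=(41,21) nearest=3 d=30 new=(14,11) → add node 4 parent=3 cost=12
6. q=(19,9) nearest=4 d=5 new=(17,9) → add node 5 parent=4 cost=15
7. q=(10,6) nearest=2 d=2 new=(10,6) → add node 6 parent=2 cost=8
8. q=(17,4) nearest=5 d=5 new=(17,6) → blocked by [16,25]×[3,8], reject
9. q=(40,11) nearest=5 d=23 new=(20,11) → add node 7 parent=5 cost=18
10. q=(32,24) nearest=7 d=13 new=(23,14) → add node 8 parent=7 cost=21
11. q=(39,13) nearest=8 d=16 new=(26,13) → add node 9 parent=8 cost=24
12. q=(9,0) nearest=1 d=4 new=(8,0) → add node 10 parent=1 cost=6
13. q=(22,21) nearest=8 d=7 new=(22,17) → blocked by [20,27]×[15,23], reject
14. q=(4,14) nearest=3 d=7 new=(8,11) → blocked by [3,12]×[10,15], reject
15. q=(19,21) nearest=8 d=7 new=(20,17) → blocked by [20,27]×[15,23], reject
16. q=(22,10) nearest=7 d=2 new=(22,10) → add node 11 parent=7 cost=20
17. q=(30,16) nearest=9 d=4 new=(29,16) → add node 12 parent=9 cost=27
18. q=(40,26) nearest=12 d=11 new=(32,19) → add node 13 parent=12 cost=30
19. q=(18,25) nearest=8 d=11 new=(20,17) → blocked by [20,27]×[15,23], reject
20. q=(42,27) nearest=13 d=10 new=(35,22) → add node 14 parent=13 cost=33
21. q=(11,10) nearest=3 d=2 new=(11,10) → blocked by [3,12]×[10,15], reject
22. q=(34,16) nearest=13 d=3 new=(34,16) → add node 15 parent=13 cost=33
23. q=(34,26) nearest=14 d=4 new=(34,25) → blocked by [34,37]×[25,30], reject
24. q=(16,26) nearest=8 d=12 new=(20,17) → blocked by [20,27]×[15,23], reject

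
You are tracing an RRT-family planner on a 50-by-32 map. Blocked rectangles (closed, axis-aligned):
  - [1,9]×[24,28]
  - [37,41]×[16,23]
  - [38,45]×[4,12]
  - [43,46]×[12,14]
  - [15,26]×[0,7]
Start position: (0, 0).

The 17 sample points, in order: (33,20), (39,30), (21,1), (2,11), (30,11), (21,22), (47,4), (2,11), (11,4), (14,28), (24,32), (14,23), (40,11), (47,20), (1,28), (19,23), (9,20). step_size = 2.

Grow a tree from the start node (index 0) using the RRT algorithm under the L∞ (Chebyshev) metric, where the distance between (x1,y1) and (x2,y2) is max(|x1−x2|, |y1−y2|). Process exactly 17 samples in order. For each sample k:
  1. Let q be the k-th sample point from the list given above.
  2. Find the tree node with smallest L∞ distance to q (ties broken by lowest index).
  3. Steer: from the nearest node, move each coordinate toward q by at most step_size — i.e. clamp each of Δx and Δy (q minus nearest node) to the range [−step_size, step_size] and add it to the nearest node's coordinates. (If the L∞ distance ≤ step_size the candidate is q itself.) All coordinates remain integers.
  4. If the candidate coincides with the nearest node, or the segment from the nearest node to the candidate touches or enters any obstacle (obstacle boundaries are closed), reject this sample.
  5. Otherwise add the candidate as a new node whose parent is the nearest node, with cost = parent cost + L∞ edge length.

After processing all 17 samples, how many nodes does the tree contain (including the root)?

Node count: 18

1. q=(33,20) nearest=0 d=33 new=(2,2) → add node 1 parent=0 cost=2
2. q=(39,30) nearest=1 d=37 new=(4,4) → add node 2 parent=1 cost=4
3. q=(21,1) nearest=2 d=17 new=(6,2) → add node 3 parent=2 cost=6
4. q=(2,11) nearest=2 d=7 new=(2,6) → add node 4 parent=2 cost=6
5. q=(30,11) nearest=3 d=24 new=(8,4) → add node 5 parent=3 cost=8
6. q=(21,22) nearest=2 d=18 new=(6,6) → add node 6 parent=2 cost=6
7. q=(47,4) nearest=5 d=39 new=(10,4) → add node 7 parent=5 cost=10
8. q=(2,11) nearest=4 d=5 new=(2,8) → add node 8 parent=4 cost=8
9. q=(11,4) nearest=7 d=1 new=(11,4) → add node 9 parent=7 cost=11
10. q=(14,28) nearest=8 d=20 new=(4,10) → add node 10 parent=8 cost=10
11. q=(24,32) nearest=10 d=22 new=(6,12) → add node 11 parent=10 cost=12
12. q=(14,23) nearest=11 d=11 new=(8,14) → add node 12 parent=11 cost=14
13. q=(40,11) nearest=9 d=29 new=(13,6) → add node 13 parent=9 cost=13
14. q=(47,20) nearest=13 d=34 new=(15,8) → add node 14 parent=13 cost=15
15. q=(1,28) nearest=12 d=14 new=(6,16) → add node 15 parent=12 cost=16
16. q=(19,23) nearest=12 d=11 new=(10,16) → add node 16 parent=12 cost=16
17. q=(9,20) nearest=15 d=4 new=(8,18) → add node 17 parent=15 cost=18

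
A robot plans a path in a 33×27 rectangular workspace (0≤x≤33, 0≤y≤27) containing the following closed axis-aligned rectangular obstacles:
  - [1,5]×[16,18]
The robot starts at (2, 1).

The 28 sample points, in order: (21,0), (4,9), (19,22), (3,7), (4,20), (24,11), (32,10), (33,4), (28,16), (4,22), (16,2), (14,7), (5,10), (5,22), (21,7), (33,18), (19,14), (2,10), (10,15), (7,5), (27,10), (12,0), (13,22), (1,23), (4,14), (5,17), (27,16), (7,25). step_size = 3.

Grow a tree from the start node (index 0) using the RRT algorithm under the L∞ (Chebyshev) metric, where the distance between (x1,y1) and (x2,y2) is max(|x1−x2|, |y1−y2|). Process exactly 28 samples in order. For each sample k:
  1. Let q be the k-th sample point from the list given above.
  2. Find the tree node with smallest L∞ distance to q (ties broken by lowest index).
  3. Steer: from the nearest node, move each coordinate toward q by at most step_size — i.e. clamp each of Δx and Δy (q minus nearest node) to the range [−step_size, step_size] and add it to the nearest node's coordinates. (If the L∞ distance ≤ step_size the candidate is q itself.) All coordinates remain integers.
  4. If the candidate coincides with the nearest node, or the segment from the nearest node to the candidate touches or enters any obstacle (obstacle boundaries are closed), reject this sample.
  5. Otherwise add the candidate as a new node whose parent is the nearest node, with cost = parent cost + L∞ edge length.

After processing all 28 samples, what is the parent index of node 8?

Parent of node 8: 7

1. q=(21,0) nearest=0 d=19 new=(5,0) → add node 1 parent=0 cost=3
2. q=(4,9) nearest=0 d=8 new=(4,4) → add node 2 parent=0 cost=3
3. q=(19,22) nearest=2 d=18 new=(7,7) → add node 3 parent=2 cost=6
4. q=(3,7) nearest=2 d=3 new=(3,7) → add node 4 parent=2 cost=6
5. q=(4,20) nearest=3 d=13 new=(4,10) → add node 5 parent=3 cost=9
6. q=(24,11) nearest=3 d=17 new=(10,10) → add node 6 parent=3 cost=9
7. q=(32,10) nearest=6 d=22 new=(13,10) → add node 7 parent=6 cost=12
8. q=(33,4) nearest=7 d=20 new=(16,7) → add node 8 parent=7 cost=15
9. q=(28,16) nearest=8 d=12 new=(19,10) → add node 9 parent=8 cost=18
10. q=(4,22) nearest=5 d=12 new=(4,13) → add node 10 parent=5 cost=12
11. q=(16,2) nearest=8 d=5 new=(16,4) → add node 11 parent=8 cost=18
12. q=(14,7) nearest=8 d=2 new=(14,7) → add node 12 parent=8 cost=17
13. q=(5,10) nearest=5 d=1 new=(5,10) → add node 13 parent=5 cost=10
14. q=(5,22) nearest=10 d=9 new=(5,16) → blocked by [1,5]×[16,18], reject
15. q=(21,7) nearest=9 d=3 new=(21,7) → add node 14 parent=9 cost=21
16. q=(33,18) nearest=14 d=12 new=(24,10) → add node 15 parent=14 cost=24
17. q=(19,14) nearest=9 d=4 new=(19,13) → add node 16 parent=9 cost=21
18. q=(2,10) nearest=5 d=2 new=(2,10) → add node 17 parent=5 cost=11
19. q=(10,15) nearest=6 d=5 new=(10,13) → add node 18 parent=6 cost=12
20. q=(7,5) nearest=3 d=2 new=(7,5) → add node 19 parent=3 cost=8
21. q=(27,10) nearest=15 d=3 new=(27,10) → add node 20 parent=15 cost=27
22. q=(12,0) nearest=11 d=4 new=(13,1) → add node 21 parent=11 cost=21
23. q=(13,22) nearest=10 d=9 new=(7,16) → add node 22 parent=10 cost=15
24. q=(1,23) nearest=22 d=7 new=(4,19) → blocked by [1,5]×[16,18], reject
25. q=(4,14) nearest=10 d=1 new=(4,14) → add node 23 parent=10 cost=13
26. q=(5,17) nearest=22 d=2 new=(5,17) → blocked by [1,5]×[16,18], reject
27. q=(27,16) nearest=15 d=6 new=(27,13) → add node 24 parent=15 cost=27
28. q=(7,25) nearest=22 d=9 new=(7,19) → add node 25 parent=22 cost=18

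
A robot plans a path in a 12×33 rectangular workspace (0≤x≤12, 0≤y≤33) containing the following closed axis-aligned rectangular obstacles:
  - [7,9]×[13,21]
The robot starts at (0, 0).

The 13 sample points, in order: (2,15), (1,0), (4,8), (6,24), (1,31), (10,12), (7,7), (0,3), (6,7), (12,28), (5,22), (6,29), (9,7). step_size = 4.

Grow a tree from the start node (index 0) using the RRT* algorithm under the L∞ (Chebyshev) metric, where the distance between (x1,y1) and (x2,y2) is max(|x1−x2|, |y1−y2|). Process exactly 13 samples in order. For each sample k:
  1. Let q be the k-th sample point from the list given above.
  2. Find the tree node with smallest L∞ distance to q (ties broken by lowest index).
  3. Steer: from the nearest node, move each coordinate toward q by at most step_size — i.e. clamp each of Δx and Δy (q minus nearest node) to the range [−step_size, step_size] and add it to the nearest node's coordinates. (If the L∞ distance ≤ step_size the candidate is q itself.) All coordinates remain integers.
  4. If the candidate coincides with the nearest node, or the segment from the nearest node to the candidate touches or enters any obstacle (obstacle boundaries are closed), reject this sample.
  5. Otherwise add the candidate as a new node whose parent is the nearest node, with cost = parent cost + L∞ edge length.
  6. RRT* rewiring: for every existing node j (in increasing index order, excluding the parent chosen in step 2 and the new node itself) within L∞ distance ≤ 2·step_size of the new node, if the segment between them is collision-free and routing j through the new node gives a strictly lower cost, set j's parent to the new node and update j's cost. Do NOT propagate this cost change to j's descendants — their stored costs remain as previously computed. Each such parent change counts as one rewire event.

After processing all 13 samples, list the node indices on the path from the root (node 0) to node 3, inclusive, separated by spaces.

Path: 0 1 3

1. q=(2,15) nearest=0 d=15 new=(2,4) → add node 1 parent=0 cost=4
2. q=(1,0) nearest=0 d=1 new=(1,0) → add node 2 parent=0 cost=1
3. q=(4,8) nearest=1 d=4 new=(4,8) → add node 3 parent=1 cost=8
4. q=(6,24) nearest=3 d=16 new=(6,12) → add node 4 parent=3 cost=12
5. q=(1,31) nearest=4 d=19 new=(2,16) → add node 5 parent=4 cost=16
6. q=(10,12) nearest=4 d=4 new=(10,12) → add node 6 parent=4 cost=16
7. q=(7,7) nearest=3 d=3 new=(7,7) → add node 7 parent=3 cost=11
8. q=(0,3) nearest=1 d=2 new=(0,3) → add node 8 parent=1 cost=6
9. q=(6,7) nearest=7 d=1 new=(6,7) → add node 9 parent=7 cost=12
10. q=(12,28) nearest=5 d=12 new=(6,20) → add node 10 parent=5 cost=20
11. q=(5,22) nearest=10 d=2 new=(5,22) → add node 11 parent=10 cost=22
12. q=(6,29) nearest=11 d=7 new=(6,26) → add node 12 parent=11 cost=26
13. q=(9,7) nearest=7 d=2 new=(9,7) → add node 13 parent=7 cost=13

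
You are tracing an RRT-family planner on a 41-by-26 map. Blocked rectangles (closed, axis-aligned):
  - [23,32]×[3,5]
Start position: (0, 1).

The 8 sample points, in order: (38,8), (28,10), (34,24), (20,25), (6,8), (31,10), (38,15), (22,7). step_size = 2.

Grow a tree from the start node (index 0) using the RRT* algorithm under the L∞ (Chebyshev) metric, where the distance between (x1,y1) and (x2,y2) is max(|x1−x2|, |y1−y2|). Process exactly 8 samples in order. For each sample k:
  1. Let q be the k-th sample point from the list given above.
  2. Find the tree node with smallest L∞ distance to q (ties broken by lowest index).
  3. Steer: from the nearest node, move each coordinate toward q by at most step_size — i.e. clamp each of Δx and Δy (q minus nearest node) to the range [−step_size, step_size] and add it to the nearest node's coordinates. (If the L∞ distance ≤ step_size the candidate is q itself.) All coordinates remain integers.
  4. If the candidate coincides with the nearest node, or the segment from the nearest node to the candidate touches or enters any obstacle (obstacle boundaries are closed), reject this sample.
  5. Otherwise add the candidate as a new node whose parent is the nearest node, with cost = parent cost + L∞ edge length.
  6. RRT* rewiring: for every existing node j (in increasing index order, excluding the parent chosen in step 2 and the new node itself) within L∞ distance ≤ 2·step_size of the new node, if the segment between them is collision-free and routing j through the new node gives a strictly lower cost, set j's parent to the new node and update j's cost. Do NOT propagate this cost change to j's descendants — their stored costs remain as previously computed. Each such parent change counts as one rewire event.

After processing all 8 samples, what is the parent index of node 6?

Parent of node 6: 4

1. q=(38,8) nearest=0 d=38 new=(2,3) → add node 1 parent=0 cost=2
2. q=(28,10) nearest=1 d=26 new=(4,5) → add node 2 parent=1 cost=4
3. q=(34,24) nearest=2 d=30 new=(6,7) → add node 3 parent=2 cost=6
4. q=(20,25) nearest=3 d=18 new=(8,9) → add node 4 parent=3 cost=8
5. q=(6,8) nearest=3 d=1 new=(6,8) → add node 5 parent=3 cost=7
6. q=(31,10) nearest=4 d=23 new=(10,10) → add node 6 parent=4 cost=10
7. q=(38,15) nearest=6 d=28 new=(12,12) → add node 7 parent=6 cost=12
8. q=(22,7) nearest=7 d=10 new=(14,10) → add node 8 parent=7 cost=14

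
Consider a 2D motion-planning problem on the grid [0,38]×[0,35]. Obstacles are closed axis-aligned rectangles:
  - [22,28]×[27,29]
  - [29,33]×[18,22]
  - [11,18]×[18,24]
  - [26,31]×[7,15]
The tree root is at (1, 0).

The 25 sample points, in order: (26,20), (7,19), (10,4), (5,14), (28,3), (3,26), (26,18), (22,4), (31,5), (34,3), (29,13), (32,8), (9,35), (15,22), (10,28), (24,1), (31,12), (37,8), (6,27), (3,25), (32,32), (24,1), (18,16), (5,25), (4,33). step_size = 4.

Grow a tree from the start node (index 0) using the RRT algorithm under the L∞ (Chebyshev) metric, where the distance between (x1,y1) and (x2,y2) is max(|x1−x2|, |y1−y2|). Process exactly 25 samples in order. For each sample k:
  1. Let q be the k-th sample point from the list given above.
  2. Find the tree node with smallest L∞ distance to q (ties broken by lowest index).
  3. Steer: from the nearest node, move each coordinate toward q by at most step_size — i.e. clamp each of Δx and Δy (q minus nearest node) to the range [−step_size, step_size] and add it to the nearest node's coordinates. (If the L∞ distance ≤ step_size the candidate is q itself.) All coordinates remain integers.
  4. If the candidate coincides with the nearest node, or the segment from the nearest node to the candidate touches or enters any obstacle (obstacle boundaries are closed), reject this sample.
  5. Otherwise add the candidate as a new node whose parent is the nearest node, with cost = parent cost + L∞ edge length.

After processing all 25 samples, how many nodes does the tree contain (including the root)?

Node count: 21

1. q=(26,20) nearest=0 d=25 new=(5,4) → add node 1 parent=0 cost=4
2. q=(7,19) nearest=1 d=15 new=(7,8) → add node 2 parent=1 cost=8
3. q=(10,4) nearest=2 d=4 new=(10,4) → add node 3 parent=2 cost=12
4. q=(5,14) nearest=2 d=6 new=(5,12) → add node 4 parent=2 cost=12
5. q=(28,3) nearest=3 d=18 new=(14,3) → add node 5 parent=3 cost=16
6. q=(3,26) nearest=4 d=14 new=(3,16) → add node 6 parent=4 cost=16
7. q=(26,18) nearest=5 d=15 new=(18,7) → add node 7 parent=5 cost=20
8. q=(22,4) nearest=7 d=4 new=(22,4) → add node 8 parent=7 cost=24
9. q=(31,5) nearest=8 d=9 new=(26,5) → add node 9 parent=8 cost=28
10. q=(34,3) nearest=9 d=8 new=(30,3) → add node 10 parent=9 cost=32
11. q=(29,13) nearest=9 d=8 new=(29,9) → blocked by [26,31]×[7,15], reject
12. q=(32,8) nearest=10 d=5 new=(32,7) → add node 11 parent=10 cost=36
13. q=(9,35) nearest=6 d=19 new=(7,20) → add node 12 parent=6 cost=20
14. q=(15,22) nearest=12 d=8 new=(11,22) → blocked by [11,18]×[18,24], reject
15. q=(10,28) nearest=12 d=8 new=(10,24) → add node 13 parent=12 cost=24
16. q=(24,1) nearest=8 d=3 new=(24,1) → add node 14 parent=8 cost=27
17. q=(31,12) nearest=11 d=5 new=(31,11) → blocked by [26,31]×[7,15], reject
18. q=(37,8) nearest=11 d=5 new=(36,8) → add node 15 parent=11 cost=40
19. q=(6,27) nearest=13 d=4 new=(6,27) → add node 16 parent=13 cost=28
20. q=(3,25) nearest=16 d=3 new=(3,25) → add node 17 parent=16 cost=31
21. q=(32,32) nearest=13 d=22 new=(14,28) → add node 18 parent=13 cost=28
22. q=(24,1) nearest=14 d=0 → coincident, reject
23. q=(18,16) nearest=13 d=8 new=(14,20) → blocked by [11,18]×[18,24], reject
24. q=(5,25) nearest=16 d=2 new=(5,25) → add node 19 parent=16 cost=30
25. q=(4,33) nearest=16 d=6 new=(4,31) → add node 20 parent=16 cost=32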